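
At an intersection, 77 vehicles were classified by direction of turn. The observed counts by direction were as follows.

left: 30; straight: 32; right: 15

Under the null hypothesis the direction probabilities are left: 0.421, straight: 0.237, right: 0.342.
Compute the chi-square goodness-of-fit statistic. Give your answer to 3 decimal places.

Expected counts E_i = n·p_i: 77×0.421 = 32.417, 77×0.237 = 18.249, 77×0.342 = 26.334.
χ² = (30−32.417)²/32.417 + (32−18.249)²/18.249 + (15−26.334)²/26.334
   = 0.1802 + 10.3617 + 4.8781
Sum = 15.420

15.420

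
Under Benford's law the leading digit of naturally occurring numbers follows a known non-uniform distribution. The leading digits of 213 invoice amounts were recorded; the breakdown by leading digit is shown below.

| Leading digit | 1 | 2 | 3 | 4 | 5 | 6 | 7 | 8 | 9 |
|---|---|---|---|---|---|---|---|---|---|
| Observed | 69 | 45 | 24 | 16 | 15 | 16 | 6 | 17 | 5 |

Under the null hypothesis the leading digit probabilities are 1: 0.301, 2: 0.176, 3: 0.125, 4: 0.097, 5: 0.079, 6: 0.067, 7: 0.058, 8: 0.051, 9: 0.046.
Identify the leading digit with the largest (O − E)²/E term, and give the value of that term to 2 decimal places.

8, 3.47

Expected counts E_i = n·p_i: 213×0.301 = 64.113, 213×0.176 = 37.488, 213×0.125 = 26.625, 213×0.097 = 20.661, 213×0.079 = 16.827, 213×0.067 = 14.271, 213×0.058 = 12.354, 213×0.051 = 10.863, 213×0.046 = 9.798.
cat         O        E   (O−E)²/E
1          69   64.113      0.373
2          45   37.488      1.505
3          24   26.625      0.259
4          16   20.661      1.051
5          15   16.827      0.198
6          16   14.271      0.209
7           6   12.354      3.268
8          17   10.863      3.467
9           5    9.798      2.350
The largest term is for 8: 3.47.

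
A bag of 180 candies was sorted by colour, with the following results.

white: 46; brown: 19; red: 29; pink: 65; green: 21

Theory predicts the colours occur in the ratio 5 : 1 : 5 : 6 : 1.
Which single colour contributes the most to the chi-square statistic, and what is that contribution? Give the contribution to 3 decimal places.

Ratio total = 18. Expected counts: 180×5/18 = 50, 180×1/18 = 10, 180×5/18 = 50, 180×6/18 = 60, 180×1/18 = 10.
white: (46 − 50)²/50 = 16/50 = 0.3200
brown: (19 − 10)²/10 = 81/10 = 8.1000
red: (29 − 50)²/50 = 441/50 = 8.8200
pink: (65 − 60)²/60 = 25/60 = 0.4167
green: (21 − 10)²/10 = 121/10 = 12.1000
The largest term is for green: 12.100.

green, 12.100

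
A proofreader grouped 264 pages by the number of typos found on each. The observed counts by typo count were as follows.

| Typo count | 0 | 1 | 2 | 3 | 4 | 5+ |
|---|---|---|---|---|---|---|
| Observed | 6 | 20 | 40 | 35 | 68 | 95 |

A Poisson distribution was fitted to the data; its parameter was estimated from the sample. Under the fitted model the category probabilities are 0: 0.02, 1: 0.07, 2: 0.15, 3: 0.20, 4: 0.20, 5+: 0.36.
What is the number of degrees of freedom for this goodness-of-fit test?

There are k = 6 categories and 1 parameter estimated from the data, so df = 6 − 1 − 1 = 4.

4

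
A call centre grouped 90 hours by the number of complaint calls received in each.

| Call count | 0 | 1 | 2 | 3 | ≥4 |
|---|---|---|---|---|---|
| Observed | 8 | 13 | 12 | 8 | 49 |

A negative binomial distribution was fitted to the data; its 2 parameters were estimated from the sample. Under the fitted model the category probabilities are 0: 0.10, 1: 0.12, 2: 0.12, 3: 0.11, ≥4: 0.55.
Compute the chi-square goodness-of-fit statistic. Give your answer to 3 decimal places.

Expected counts E_i = n·p_i: 90×0.10 = 9, 90×0.12 = 10.8, 90×0.12 = 10.8, 90×0.11 = 9.9, 90×0.55 = 49.5.
0: (8 − 9)²/9 = 1/9 = 0.1111
1: (13 − 10.8)²/10.8 = 4.84/10.8 = 0.4481
2: (12 − 10.8)²/10.8 = 1.44/10.8 = 0.1333
3: (8 − 9.9)²/9.9 = 3.61/9.9 = 0.3646
≥4: (49 − 49.5)²/49.5 = 0.25/49.5 = 0.0051
Sum = 1.062

1.062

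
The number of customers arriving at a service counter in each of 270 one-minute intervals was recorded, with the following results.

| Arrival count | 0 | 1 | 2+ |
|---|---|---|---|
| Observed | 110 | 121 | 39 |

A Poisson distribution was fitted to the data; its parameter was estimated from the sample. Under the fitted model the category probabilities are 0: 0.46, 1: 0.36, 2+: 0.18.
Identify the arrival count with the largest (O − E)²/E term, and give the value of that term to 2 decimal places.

1, 5.83

Expected counts E_i = n·p_i: 270×0.46 = 124.2, 270×0.36 = 97.2, 270×0.18 = 48.6.
χ² = (110−124.2)²/124.2 + (121−97.2)²/97.2 + (39−48.6)²/48.6
   = 1.624 + 5.828 + 1.896
The largest term is for 1: 5.83.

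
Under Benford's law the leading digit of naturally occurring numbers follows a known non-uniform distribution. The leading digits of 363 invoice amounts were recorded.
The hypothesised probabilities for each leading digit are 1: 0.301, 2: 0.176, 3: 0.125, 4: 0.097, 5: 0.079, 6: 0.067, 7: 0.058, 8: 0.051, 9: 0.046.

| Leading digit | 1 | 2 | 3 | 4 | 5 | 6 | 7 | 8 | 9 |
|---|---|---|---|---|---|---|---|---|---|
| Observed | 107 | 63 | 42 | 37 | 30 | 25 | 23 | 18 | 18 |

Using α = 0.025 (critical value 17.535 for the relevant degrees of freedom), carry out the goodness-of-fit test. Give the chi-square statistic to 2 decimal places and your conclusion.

Expected counts E_i = n·p_i: 363×0.301 = 109.263, 363×0.176 = 63.888, 363×0.125 = 45.375, 363×0.097 = 35.211, 363×0.079 = 28.677, 363×0.067 = 24.321, 363×0.058 = 21.054, 363×0.051 = 18.513, 363×0.046 = 16.698.
cat         O        E   (O−E)²/E
1         107  109.263      0.047
2          63   63.888      0.012
3          42   45.375      0.251
4          37   35.211      0.091
5          30   28.677      0.061
6          25   24.321      0.019
7          23   21.054      0.180
8          18   18.513      0.014
9          18   16.698      0.102
Sum = 0.78
df = 8. Since 0.78 < 17.535, we do not reject H₀.

0.78; do not reject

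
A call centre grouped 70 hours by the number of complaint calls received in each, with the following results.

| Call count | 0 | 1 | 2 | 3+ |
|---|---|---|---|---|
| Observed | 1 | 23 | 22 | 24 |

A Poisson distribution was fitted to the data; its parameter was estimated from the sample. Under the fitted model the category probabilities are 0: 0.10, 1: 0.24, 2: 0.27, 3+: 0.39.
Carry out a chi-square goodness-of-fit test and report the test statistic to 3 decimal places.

Expected counts E_i = n·p_i: 70×0.10 = 7, 70×0.24 = 16.8, 70×0.27 = 18.9, 70×0.39 = 27.3.
0: (1 − 7)²/7 = 36/7 = 5.1429
1: (23 − 16.8)²/16.8 = 38.44/16.8 = 2.2881
2: (22 − 18.9)²/18.9 = 9.61/18.9 = 0.5085
3+: (24 − 27.3)²/27.3 = 10.89/27.3 = 0.3989
Sum = 8.338

8.338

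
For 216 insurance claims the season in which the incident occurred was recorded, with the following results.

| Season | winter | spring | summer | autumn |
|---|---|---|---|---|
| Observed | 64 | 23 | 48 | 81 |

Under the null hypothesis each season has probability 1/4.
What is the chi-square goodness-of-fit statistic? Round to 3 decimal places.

33.815

Expected count for each of the 4 categories: 216/4 = 54.
cat         O        E   (O−E)²/E
winter     64       54     1.8519
spring     23       54    17.7963
summer     48       54     0.6667
autumn     81       54    13.5000
Sum = 33.815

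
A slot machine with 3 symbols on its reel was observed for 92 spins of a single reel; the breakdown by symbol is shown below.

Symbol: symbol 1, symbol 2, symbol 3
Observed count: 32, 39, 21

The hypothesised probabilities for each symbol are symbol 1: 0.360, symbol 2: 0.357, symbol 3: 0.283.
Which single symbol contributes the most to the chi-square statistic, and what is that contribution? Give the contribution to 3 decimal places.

symbol 2, 1.154

Expected counts E_i = n·p_i: 92×0.360 = 33.12, 92×0.357 = 32.844, 92×0.283 = 26.036.
χ² = (32−33.12)²/33.12 + (39−32.844)²/32.844 + (21−26.036)²/26.036
   = 0.0379 + 1.1538 + 0.9741
The largest term is for symbol 2: 1.154.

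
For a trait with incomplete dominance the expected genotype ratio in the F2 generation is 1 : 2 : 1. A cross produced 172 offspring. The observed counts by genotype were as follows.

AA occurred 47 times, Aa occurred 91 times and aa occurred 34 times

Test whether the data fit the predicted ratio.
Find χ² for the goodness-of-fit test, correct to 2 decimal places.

Ratio total = 4. Expected counts: 172×1/4 = 43, 172×2/4 = 86, 172×1/4 = 43.
χ² = (47−43)²/43 + (91−86)²/86 + (34−43)²/43
   = 0.372 + 0.291 + 1.884
Sum = 2.55

2.55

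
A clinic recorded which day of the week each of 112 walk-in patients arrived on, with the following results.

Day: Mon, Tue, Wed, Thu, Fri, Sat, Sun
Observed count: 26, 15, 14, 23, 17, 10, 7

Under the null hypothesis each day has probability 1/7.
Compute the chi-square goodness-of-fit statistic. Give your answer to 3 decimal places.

Under H₀ each category has probability 1/7, so each expected count is 112/7 = 16.
χ² = (26−16)²/16 + (15−16)²/16 + (14−16)²/16 + (23−16)²/16 + (17−16)²/16 + (10−16)²/16 + (7−16)²/16
   = 6.2500 + 0.0625 + 0.2500 + 3.0625 + 0.0625 + 2.2500 + 5.0625
Sum = 17.000

17.000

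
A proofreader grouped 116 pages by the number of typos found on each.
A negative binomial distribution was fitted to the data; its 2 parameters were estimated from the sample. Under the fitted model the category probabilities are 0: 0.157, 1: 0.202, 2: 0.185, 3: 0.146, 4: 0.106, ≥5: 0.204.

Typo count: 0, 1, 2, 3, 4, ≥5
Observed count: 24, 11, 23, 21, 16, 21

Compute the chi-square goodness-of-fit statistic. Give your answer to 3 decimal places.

Expected counts E_i = n·p_i: 116×0.157 = 18.212, 116×0.202 = 23.432, 116×0.185 = 21.46, 116×0.146 = 16.936, 116×0.106 = 12.296, 116×0.204 = 23.664.
χ² = (24−18.212)²/18.212 + (11−23.432)²/23.432 + (23−21.46)²/21.46 + (21−16.936)²/16.936 + (16−12.296)²/12.296 + (21−23.664)²/23.664
   = 1.8395 + 6.5959 + 0.1105 + 0.9752 + 1.1158 + 0.2999
Sum = 10.937

10.937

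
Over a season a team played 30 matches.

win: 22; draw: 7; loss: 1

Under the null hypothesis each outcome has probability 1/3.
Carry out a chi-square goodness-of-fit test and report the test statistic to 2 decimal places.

Expected count for each of the 3 categories: 30/3 = 10.
χ² = (22−10)²/10 + (7−10)²/10 + (1−10)²/10
   = 14.400 + 0.900 + 8.100
Sum = 23.40

23.40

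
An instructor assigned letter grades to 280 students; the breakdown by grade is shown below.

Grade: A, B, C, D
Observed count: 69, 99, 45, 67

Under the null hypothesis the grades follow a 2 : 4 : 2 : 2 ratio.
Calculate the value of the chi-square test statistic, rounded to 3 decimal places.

Ratio total = 10. Expected counts: 280×2/10 = 56, 280×4/10 = 112, 280×2/10 = 56, 280×2/10 = 56.
χ² = (69−56)²/56 + (99−112)²/112 + (45−56)²/56 + (67−56)²/56
   = 3.0179 + 1.5089 + 2.1607 + 2.1607
Sum = 8.848

8.848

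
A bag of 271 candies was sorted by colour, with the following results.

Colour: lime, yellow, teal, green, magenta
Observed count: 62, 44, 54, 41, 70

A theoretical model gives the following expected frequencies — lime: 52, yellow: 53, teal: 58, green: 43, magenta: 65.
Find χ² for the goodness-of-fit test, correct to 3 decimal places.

4.205

lime: (62 − 52)²/52 = 100/52 = 1.9231
yellow: (44 − 53)²/53 = 81/53 = 1.5283
teal: (54 − 58)²/58 = 16/58 = 0.2759
green: (41 − 43)²/43 = 4/43 = 0.0930
magenta: (70 − 65)²/65 = 25/65 = 0.3846
Sum = 4.205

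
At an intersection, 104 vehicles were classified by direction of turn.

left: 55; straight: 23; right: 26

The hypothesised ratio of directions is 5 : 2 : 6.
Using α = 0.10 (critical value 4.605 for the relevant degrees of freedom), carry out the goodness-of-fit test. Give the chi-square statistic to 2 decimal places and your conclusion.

Ratio total = 13. Expected counts: 104×5/13 = 40, 104×2/13 = 16, 104×6/13 = 48.
cat           O        E   (O−E)²/E
left         55       40      5.625
straight     23       16      3.063
right        26       48     10.083
Sum = 18.77
df = 2. Since 18.77 > 4.605, we reject H₀.

18.77; reject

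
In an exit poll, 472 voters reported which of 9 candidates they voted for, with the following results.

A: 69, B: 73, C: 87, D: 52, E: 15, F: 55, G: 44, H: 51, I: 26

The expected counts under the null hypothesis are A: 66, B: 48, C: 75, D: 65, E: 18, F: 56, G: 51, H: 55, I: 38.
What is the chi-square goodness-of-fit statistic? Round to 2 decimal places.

23.24

cat         O        E   (O−E)²/E
A          69       66      0.136
B          73       48     13.021
C          87       75      1.920
D          52       65      2.600
E          15       18      0.500
F          55       56      0.018
G          44       51      0.961
H          51       55      0.291
I          26       38      3.789
Sum = 23.24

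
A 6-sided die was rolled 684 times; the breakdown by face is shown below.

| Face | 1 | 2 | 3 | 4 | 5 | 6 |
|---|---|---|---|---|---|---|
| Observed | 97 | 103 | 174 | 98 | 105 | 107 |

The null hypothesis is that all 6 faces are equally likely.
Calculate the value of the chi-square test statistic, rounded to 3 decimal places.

38.561

Expected count for each of the 6 categories: 684/6 = 114.
1: (97 − 114)²/114 = 289/114 = 2.5351
2: (103 − 114)²/114 = 121/114 = 1.0614
3: (174 − 114)²/114 = 3600/114 = 31.5789
4: (98 − 114)²/114 = 256/114 = 2.2456
5: (105 − 114)²/114 = 81/114 = 0.7105
6: (107 − 114)²/114 = 49/114 = 0.4298
Sum = 38.561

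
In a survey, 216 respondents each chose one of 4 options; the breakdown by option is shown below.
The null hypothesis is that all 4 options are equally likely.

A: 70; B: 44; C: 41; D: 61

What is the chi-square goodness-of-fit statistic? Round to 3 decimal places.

Expected count for each of the 4 categories: 216/4 = 54.
cat         O        E   (O−E)²/E
A          70       54     4.7407
B          44       54     1.8519
C          41       54     3.1296
D          61       54     0.9074
Sum = 10.630

10.630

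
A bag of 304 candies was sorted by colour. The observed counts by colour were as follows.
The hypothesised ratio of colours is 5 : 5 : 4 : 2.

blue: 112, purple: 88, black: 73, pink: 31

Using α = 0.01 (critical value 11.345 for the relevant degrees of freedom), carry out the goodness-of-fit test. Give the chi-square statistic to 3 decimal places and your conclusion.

4.966; do not reject

Ratio total = 16. Expected counts: 304×5/16 = 95, 304×5/16 = 95, 304×4/16 = 76, 304×2/16 = 38.
χ² = (112−95)²/95 + (88−95)²/95 + (73−76)²/76 + (31−38)²/38
   = 3.0421 + 0.5158 + 0.1184 + 1.2895
Sum = 4.966
df = 3. Since 4.966 < 11.345, we do not reject H₀.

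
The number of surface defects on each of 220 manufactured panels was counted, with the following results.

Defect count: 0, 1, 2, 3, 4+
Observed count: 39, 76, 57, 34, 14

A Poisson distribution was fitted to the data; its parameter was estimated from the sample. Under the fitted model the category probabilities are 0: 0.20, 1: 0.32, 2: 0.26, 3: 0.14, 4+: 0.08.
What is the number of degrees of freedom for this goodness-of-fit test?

There are k = 5 categories and 1 parameter estimated from the data, so df = 5 − 1 − 1 = 3.

3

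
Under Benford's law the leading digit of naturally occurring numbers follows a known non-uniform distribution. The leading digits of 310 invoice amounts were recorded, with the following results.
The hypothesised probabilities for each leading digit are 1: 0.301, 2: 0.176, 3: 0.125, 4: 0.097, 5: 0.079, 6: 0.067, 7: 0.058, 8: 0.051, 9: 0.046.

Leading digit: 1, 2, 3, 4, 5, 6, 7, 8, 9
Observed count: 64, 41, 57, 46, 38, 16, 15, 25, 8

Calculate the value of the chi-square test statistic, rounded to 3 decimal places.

46.743

Expected counts E_i = n·p_i: 310×0.301 = 93.31, 310×0.176 = 54.56, 310×0.125 = 38.75, 310×0.097 = 30.07, 310×0.079 = 24.49, 310×0.067 = 20.77, 310×0.058 = 17.98, 310×0.051 = 15.81, 310×0.046 = 14.26.
χ² = (64−93.31)²/93.31 + (41−54.56)²/54.56 + (57−38.75)²/38.75 + (46−30.07)²/30.07 + (38−24.49)²/24.49 + (16−20.77)²/20.77 + (15−17.98)²/17.98 + (25−15.81)²/15.81 + (8−14.26)²/14.26
   = 9.2067 + 3.3701 + 8.5952 + 8.4391 + 7.4528 + 1.0955 + 0.4939 + 5.3419 + 2.7481
Sum = 46.743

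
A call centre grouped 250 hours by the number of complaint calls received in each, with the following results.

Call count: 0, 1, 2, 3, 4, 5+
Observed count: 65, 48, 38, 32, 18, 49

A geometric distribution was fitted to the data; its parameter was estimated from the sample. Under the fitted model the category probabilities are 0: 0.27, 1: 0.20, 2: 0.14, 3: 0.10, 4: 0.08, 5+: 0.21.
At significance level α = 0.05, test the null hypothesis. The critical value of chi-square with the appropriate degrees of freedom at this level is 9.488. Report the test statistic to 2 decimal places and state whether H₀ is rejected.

2.82; do not reject

Expected counts E_i = n·p_i: 250×0.27 = 67.5, 250×0.20 = 50, 250×0.14 = 35, 250×0.10 = 25, 250×0.08 = 20, 250×0.21 = 52.5.
χ² = (65−67.5)²/67.5 + (48−50)²/50 + (38−35)²/35 + (32−25)²/25 + (18−20)²/20 + (49−52.5)²/52.5
   = 0.093 + 0.080 + 0.257 + 1.960 + 0.200 + 0.233
Sum = 2.82
df = 4. Since 2.82 < 9.488, we do not reject H₀.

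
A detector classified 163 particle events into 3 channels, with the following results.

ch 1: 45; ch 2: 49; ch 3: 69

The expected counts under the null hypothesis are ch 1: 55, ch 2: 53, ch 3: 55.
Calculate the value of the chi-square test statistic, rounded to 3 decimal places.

cat         O        E   (O−E)²/E
ch 1       45       55     1.8182
ch 2       49       53     0.3019
ch 3       69       55     3.5636
Sum = 5.684

5.684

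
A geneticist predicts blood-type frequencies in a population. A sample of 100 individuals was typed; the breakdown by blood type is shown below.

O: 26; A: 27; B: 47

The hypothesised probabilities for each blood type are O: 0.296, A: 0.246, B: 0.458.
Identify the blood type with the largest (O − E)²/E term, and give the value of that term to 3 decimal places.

O, 0.438

Expected counts E_i = n·p_i: 100×0.296 = 29.6, 100×0.246 = 24.6, 100×0.458 = 45.8.
χ² = (26−29.6)²/29.6 + (27−24.6)²/24.6 + (47−45.8)²/45.8
   = 0.4378 + 0.2341 + 0.0314
The largest term is for O: 0.438.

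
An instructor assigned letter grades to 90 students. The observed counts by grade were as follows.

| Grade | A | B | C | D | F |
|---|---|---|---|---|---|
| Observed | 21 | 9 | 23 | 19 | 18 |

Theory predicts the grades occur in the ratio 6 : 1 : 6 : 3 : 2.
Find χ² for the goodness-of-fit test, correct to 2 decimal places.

Ratio total = 18. Expected counts: 90×6/18 = 30, 90×1/18 = 5, 90×6/18 = 30, 90×3/18 = 15, 90×2/18 = 10.
cat         O        E   (O−E)²/E
A          21       30      2.700
B           9        5      3.200
C          23       30      1.633
D          19       15      1.067
F          18       10      6.400
Sum = 15.00

15.00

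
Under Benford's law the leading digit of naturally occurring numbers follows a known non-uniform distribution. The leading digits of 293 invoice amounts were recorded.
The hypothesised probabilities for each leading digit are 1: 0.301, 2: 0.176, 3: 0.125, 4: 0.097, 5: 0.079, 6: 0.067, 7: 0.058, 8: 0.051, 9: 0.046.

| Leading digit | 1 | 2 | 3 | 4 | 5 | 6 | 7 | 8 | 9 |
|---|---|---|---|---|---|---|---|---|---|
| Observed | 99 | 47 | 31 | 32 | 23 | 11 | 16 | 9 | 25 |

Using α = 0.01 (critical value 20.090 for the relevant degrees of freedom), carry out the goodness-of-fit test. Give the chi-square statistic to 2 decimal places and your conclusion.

Expected counts E_i = n·p_i: 293×0.301 = 88.193, 293×0.176 = 51.568, 293×0.125 = 36.625, 293×0.097 = 28.421, 293×0.079 = 23.147, 293×0.067 = 19.631, 293×0.058 = 16.994, 293×0.051 = 14.943, 293×0.046 = 13.478.
cat         O        E   (O−E)²/E
1          99   88.193      1.324
2          47   51.568      0.405
3          31   36.625      0.864
4          32   28.421      0.451
5          23   23.147      0.001
6          11   19.631      3.795
7          16   16.994      0.058
8           9   14.943      2.364
9          25   13.478      9.850
Sum = 19.11
df = 8. Since 19.11 < 20.090, we do not reject H₀.

19.11; do not reject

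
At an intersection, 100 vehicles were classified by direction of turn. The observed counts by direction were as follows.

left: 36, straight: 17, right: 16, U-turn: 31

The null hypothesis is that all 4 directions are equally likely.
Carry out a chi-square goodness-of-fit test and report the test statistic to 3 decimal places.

Under H₀ each category has probability 1/4, so each expected count is 100/4 = 25.
left: (36 − 25)²/25 = 121/25 = 4.8400
straight: (17 − 25)²/25 = 64/25 = 2.5600
right: (16 − 25)²/25 = 81/25 = 3.2400
U-turn: (31 − 25)²/25 = 36/25 = 1.4400
Sum = 12.080

12.080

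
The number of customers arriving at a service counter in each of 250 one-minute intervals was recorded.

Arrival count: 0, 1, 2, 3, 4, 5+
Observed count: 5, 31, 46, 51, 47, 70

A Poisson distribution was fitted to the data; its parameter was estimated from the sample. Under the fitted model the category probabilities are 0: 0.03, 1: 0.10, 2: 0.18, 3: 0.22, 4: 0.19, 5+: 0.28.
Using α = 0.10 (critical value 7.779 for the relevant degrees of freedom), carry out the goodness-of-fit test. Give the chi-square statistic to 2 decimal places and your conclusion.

2.59; do not reject

Expected counts E_i = n·p_i: 250×0.03 = 7.5, 250×0.10 = 25, 250×0.18 = 45, 250×0.22 = 55, 250×0.19 = 47.5, 250×0.28 = 70.
cat         O        E   (O−E)²/E
0           5      7.5      0.833
1          31       25      1.440
2          46       45      0.022
3          51       55      0.291
4          47     47.5      0.005
5+         70       70      0.000
Sum = 2.59
df = 4. Since 2.59 < 7.779, we do not reject H₀.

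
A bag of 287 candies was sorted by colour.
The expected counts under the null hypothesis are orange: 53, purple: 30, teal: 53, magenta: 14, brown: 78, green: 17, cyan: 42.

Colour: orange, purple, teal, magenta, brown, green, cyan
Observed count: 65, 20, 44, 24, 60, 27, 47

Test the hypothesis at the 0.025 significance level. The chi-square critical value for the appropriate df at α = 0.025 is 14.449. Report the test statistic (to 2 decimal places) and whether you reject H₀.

25.35; reject

χ² = (65−53)²/53 + (20−30)²/30 + (44−53)²/53 + (24−14)²/14 + (60−78)²/78 + (27−17)²/17 + (47−42)²/42
   = 2.717 + 3.333 + 1.528 + 7.143 + 4.154 + 5.882 + 0.595
Sum = 25.35
df = 6. Since 25.35 > 14.449, we reject H₀.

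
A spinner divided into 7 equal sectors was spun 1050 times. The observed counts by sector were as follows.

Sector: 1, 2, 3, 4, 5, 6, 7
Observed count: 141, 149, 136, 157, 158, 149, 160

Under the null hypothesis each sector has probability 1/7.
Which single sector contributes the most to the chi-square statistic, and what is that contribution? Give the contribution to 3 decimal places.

Under H₀ each category has probability 1/7, so each expected count is 1050/7 = 150.
χ² = (141−150)²/150 + (149−150)²/150 + (136−150)²/150 + (157−150)²/150 + (158−150)²/150 + (149−150)²/150 + (160−150)²/150
   = 0.5400 + 0.0067 + 1.3067 + 0.3267 + 0.4267 + 0.0067 + 0.6667
The largest term is for 3: 1.307.

3, 1.307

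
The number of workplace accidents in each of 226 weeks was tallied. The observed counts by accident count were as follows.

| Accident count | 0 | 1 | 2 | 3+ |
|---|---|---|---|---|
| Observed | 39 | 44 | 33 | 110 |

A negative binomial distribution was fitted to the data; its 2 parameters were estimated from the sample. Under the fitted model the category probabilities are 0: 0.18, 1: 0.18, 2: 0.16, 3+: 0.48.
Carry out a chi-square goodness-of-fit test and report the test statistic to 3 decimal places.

Expected counts E_i = n·p_i: 226×0.18 = 40.68, 226×0.18 = 40.68, 226×0.16 = 36.16, 226×0.48 = 108.48.
0: (39 − 40.68)²/40.68 = 2.8224/40.68 = 0.0694
1: (44 − 40.68)²/40.68 = 11.0224/40.68 = 0.2710
2: (33 − 36.16)²/36.16 = 9.9856/36.16 = 0.2762
3+: (110 − 108.48)²/108.48 = 2.3104/108.48 = 0.0213
Sum = 0.638

0.638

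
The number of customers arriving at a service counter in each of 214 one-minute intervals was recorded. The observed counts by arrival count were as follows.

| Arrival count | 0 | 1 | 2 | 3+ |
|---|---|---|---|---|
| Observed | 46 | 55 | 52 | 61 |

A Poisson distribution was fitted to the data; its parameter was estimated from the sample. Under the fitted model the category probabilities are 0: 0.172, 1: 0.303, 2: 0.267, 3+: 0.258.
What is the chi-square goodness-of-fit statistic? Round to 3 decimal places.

4.858

Expected counts E_i = n·p_i: 214×0.172 = 36.808, 214×0.303 = 64.842, 214×0.267 = 57.138, 214×0.258 = 55.212.
cat         O        E   (O−E)²/E
0          46   36.808     2.2955
1          55   64.842     1.4939
2          52   57.138     0.4620
3+         61   55.212     0.6068
Sum = 4.858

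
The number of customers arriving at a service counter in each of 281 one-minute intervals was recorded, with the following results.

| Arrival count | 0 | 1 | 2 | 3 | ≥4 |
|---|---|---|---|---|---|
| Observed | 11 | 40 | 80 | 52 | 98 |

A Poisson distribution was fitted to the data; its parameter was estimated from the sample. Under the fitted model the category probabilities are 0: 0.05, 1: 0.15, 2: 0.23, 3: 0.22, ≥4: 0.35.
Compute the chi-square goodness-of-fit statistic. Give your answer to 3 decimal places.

5.988

Expected counts E_i = n·p_i: 281×0.05 = 14.05, 281×0.15 = 42.15, 281×0.23 = 64.63, 281×0.22 = 61.82, 281×0.35 = 98.35.
0: (11 − 14.05)²/14.05 = 9.3025/14.05 = 0.6621
1: (40 − 42.15)²/42.15 = 4.6225/42.15 = 0.1097
2: (80 − 64.63)²/64.63 = 236.2369/64.63 = 3.6552
3: (52 − 61.82)²/61.82 = 96.4324/61.82 = 1.5599
≥4: (98 − 98.35)²/98.35 = 0.1225/98.35 = 0.0012
Sum = 5.988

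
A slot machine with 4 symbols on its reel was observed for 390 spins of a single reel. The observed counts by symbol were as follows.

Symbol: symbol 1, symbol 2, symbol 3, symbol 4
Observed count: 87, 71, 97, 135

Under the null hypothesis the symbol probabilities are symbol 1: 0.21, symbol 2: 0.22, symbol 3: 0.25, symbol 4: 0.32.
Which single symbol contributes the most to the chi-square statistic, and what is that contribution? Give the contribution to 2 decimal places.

Expected counts E_i = n·p_i: 390×0.21 = 81.9, 390×0.22 = 85.8, 390×0.25 = 97.5, 390×0.32 = 124.8.
χ² = (87−81.9)²/81.9 + (71−85.8)²/85.8 + (97−97.5)²/97.5 + (135−124.8)²/124.8
   = 0.318 + 2.553 + 0.003 + 0.834
The largest term is for symbol 2: 2.55.

symbol 2, 2.55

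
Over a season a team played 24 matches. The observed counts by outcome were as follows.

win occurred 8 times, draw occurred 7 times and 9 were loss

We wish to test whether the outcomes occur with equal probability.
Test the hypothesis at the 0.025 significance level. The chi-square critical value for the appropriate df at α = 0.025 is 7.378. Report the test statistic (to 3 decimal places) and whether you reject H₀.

Expected count for each of the 3 categories: 24/3 = 8.
χ² = (8−8)²/8 + (7−8)²/8 + (9−8)²/8
   = 0.0000 + 0.1250 + 0.1250
Sum = 0.250
df = 2. Since 0.250 < 7.378, we do not reject H₀.

0.250; do not reject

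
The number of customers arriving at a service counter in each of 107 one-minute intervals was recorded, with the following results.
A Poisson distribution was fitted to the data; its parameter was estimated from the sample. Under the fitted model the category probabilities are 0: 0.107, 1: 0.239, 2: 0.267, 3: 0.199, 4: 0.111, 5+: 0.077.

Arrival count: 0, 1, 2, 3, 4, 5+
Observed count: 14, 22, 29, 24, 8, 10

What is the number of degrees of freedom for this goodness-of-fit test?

4

There are k = 6 categories and 1 parameter estimated from the data, so df = 6 − 1 − 1 = 4.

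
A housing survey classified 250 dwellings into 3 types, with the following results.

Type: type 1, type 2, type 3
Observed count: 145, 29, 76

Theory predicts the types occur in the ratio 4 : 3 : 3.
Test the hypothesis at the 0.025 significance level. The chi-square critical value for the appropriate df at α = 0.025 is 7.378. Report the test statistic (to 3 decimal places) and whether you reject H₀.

Ratio total = 10. Expected counts: 250×4/10 = 100, 250×3/10 = 75, 250×3/10 = 75.
type 1: (145 − 100)²/100 = 2025/100 = 20.2500
type 2: (29 − 75)²/75 = 2116/75 = 28.2133
type 3: (76 − 75)²/75 = 1/75 = 0.0133
Sum = 48.477
df = 2. Since 48.477 > 7.378, we reject H₀.

48.477; reject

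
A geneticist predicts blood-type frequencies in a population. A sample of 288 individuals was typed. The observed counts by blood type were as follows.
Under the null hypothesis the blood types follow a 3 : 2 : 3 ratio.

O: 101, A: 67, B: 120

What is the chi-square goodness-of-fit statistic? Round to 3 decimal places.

Ratio total = 8. Expected counts: 288×3/8 = 108, 288×2/8 = 72, 288×3/8 = 108.
cat         O        E   (O−E)²/E
O         101      108     0.4537
A          67       72     0.3472
B         120      108     1.3333
Sum = 2.134

2.134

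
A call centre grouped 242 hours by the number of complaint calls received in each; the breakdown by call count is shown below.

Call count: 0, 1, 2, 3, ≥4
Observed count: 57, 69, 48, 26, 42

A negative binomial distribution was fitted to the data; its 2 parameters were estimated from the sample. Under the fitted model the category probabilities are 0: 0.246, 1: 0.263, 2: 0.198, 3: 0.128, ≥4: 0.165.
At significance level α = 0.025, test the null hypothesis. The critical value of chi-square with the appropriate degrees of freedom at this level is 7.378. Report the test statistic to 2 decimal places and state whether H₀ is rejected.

Expected counts E_i = n·p_i: 242×0.246 = 59.532, 242×0.263 = 63.646, 242×0.198 = 47.916, 242×0.128 = 30.976, 242×0.165 = 39.93.
cat         O        E   (O−E)²/E
0          57   59.532      0.108
1          69   63.646      0.450
2          48   47.916      0.000
3          26   30.976      0.799
≥4         42    39.93      0.107
Sum = 1.46
df = 2. Since 1.46 < 7.378, we do not reject H₀.

1.46; do not reject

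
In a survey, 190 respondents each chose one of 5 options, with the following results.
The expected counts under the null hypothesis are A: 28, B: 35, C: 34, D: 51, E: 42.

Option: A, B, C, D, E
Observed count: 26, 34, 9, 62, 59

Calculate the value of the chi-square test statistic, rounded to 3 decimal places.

27.807

χ² = (26−28)²/28 + (34−35)²/35 + (9−34)²/34 + (62−51)²/51 + (59−42)²/42
   = 0.1429 + 0.0286 + 18.3824 + 2.3725 + 6.8810
Sum = 27.807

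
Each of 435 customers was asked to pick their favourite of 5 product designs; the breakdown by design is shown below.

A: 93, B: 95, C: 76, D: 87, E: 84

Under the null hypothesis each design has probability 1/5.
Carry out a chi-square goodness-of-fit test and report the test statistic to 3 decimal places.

Expected count for each of the 5 categories: 435/5 = 87.
A: (93 − 87)²/87 = 36/87 = 0.4138
B: (95 − 87)²/87 = 64/87 = 0.7356
C: (76 − 87)²/87 = 121/87 = 1.3908
D: (87 − 87)²/87 = 0/87 = 0.0000
E: (84 − 87)²/87 = 9/87 = 0.1034
Sum = 2.644

2.644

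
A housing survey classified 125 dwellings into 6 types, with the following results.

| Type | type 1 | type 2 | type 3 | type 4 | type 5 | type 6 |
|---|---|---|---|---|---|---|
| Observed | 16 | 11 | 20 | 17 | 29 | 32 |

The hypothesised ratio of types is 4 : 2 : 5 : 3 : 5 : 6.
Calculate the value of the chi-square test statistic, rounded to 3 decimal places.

Ratio total = 25. Expected counts: 125×4/25 = 20, 125×2/25 = 10, 125×5/25 = 25, 125×3/25 = 15, 125×5/25 = 25, 125×6/25 = 30.
χ² = (16−20)²/20 + (11−10)²/10 + (20−25)²/25 + (17−15)²/15 + (29−25)²/25 + (32−30)²/30
   = 0.8000 + 0.1000 + 1.0000 + 0.2667 + 0.6400 + 0.1333
Sum = 2.940

2.940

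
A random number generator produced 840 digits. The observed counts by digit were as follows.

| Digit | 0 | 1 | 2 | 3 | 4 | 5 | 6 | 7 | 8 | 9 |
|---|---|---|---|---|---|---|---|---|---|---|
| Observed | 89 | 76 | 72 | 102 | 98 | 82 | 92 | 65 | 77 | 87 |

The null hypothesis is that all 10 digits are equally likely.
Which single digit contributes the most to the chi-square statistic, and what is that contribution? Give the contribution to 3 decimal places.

7, 4.298

Expected count for each of the 10 categories: 840/10 = 84.
χ² = (89−84)²/84 + (76−84)²/84 + (72−84)²/84 + (102−84)²/84 + (98−84)²/84 + (82−84)²/84 + (92−84)²/84 + (65−84)²/84 + (77−84)²/84 + (87−84)²/84
   = 0.2976 + 0.7619 + 1.7143 + 3.8571 + 2.3333 + 0.0476 + 0.7619 + 4.2976 + 0.5833 + 0.1071
The largest term is for 7: 4.298.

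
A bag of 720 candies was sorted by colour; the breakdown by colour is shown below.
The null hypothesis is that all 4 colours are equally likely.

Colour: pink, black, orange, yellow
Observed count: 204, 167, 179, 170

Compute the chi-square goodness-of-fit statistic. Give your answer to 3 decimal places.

Under H₀ each category has probability 1/4, so each expected count is 720/4 = 180.
cat         O        E   (O−E)²/E
pink      204      180     3.2000
black     167      180     0.9389
orange    179      180     0.0056
yellow    170      180     0.5556
Sum = 4.700

4.700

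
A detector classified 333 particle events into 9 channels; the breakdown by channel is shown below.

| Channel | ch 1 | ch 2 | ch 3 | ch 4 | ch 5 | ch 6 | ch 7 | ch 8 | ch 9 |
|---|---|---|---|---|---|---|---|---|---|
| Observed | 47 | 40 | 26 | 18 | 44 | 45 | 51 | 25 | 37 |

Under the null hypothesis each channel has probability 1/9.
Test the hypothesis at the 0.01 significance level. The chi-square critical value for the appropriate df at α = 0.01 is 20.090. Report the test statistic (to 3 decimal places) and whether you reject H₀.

Under H₀ each category has probability 1/9, so each expected count is 333/9 = 37.
χ² = (47−37)²/37 + (40−37)²/37 + (26−37)²/37 + (18−37)²/37 + (44−37)²/37 + (45−37)²/37 + (51−37)²/37 + (25−37)²/37 + (37−37)²/37
   = 2.7027 + 0.2432 + 3.2703 + 9.7568 + 1.3243 + 1.7297 + 5.2973 + 3.8919 + 0.0000
Sum = 28.216
df = 8. Since 28.216 > 20.090, we reject H₀.

28.216; reject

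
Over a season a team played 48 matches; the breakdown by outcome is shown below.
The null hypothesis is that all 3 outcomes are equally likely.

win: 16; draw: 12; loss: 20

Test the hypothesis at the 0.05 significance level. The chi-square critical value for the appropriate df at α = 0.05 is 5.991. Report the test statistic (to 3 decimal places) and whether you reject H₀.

2.000; do not reject

Expected count for each of the 3 categories: 48/3 = 16.
cat         O        E   (O−E)²/E
win        16       16     0.0000
draw       12       16     1.0000
loss       20       16     1.0000
Sum = 2.000
df = 2. Since 2.000 < 5.991, we do not reject H₀.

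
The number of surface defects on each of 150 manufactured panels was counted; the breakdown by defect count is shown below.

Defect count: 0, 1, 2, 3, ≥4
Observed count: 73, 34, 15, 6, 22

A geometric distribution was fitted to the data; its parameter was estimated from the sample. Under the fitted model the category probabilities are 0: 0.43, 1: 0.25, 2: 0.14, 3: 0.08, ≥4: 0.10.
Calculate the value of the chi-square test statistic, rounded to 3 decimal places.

9.428

Expected counts E_i = n·p_i: 150×0.43 = 64.5, 150×0.25 = 37.5, 150×0.14 = 21, 150×0.08 = 12, 150×0.10 = 15.
χ² = (73−64.5)²/64.5 + (34−37.5)²/37.5 + (15−21)²/21 + (6−12)²/12 + (22−15)²/15
   = 1.1202 + 0.3267 + 1.7143 + 3.0000 + 3.2667
Sum = 9.428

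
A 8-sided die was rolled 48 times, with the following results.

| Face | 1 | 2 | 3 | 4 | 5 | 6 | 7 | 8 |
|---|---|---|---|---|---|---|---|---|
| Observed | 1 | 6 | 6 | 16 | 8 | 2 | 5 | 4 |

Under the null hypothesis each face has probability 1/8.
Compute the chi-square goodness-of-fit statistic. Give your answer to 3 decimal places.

25.000

Under H₀ each category has probability 1/8, so each expected count is 48/8 = 6.
χ² = (1−6)²/6 + (6−6)²/6 + (6−6)²/6 + (16−6)²/6 + (8−6)²/6 + (2−6)²/6 + (5−6)²/6 + (4−6)²/6
   = 4.1667 + 0.0000 + 0.0000 + 16.6667 + 0.6667 + 2.6667 + 0.1667 + 0.6667
Sum = 25.000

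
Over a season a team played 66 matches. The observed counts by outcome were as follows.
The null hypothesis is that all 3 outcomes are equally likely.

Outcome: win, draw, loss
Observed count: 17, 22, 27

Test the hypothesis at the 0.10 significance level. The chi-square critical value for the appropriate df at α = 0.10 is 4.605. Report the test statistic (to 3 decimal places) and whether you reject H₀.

2.273; do not reject

Under H₀ each category has probability 1/3, so each expected count is 66/3 = 22.
χ² = (17−22)²/22 + (22−22)²/22 + (27−22)²/22
   = 1.1364 + 0.0000 + 1.1364
Sum = 2.273
df = 2. Since 2.273 < 4.605, we do not reject H₀.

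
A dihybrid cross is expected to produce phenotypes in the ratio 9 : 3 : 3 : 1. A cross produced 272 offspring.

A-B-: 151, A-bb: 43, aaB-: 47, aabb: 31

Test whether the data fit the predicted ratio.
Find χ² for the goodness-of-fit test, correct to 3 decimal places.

Ratio total = 16. Expected counts: 272×9/16 = 153, 272×3/16 = 51, 272×3/16 = 51, 272×1/16 = 17.
cat         O        E   (O−E)²/E
A-B-      151      153     0.0261
A-bb       43       51     1.2549
aaB-       47       51     0.3137
aabb       31       17    11.5294
Sum = 13.124

13.124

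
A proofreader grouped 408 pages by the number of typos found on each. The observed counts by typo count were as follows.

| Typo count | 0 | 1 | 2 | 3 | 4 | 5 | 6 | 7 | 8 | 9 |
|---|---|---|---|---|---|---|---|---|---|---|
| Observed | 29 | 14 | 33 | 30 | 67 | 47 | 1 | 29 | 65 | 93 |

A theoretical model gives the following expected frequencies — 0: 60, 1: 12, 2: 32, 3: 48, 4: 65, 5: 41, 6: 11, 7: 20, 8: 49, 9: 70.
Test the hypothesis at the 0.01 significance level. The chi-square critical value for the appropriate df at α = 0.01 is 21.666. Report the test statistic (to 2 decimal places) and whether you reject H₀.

49.99; reject

0: (29 − 60)²/60 = 961/60 = 16.017
1: (14 − 12)²/12 = 4/12 = 0.333
2: (33 − 32)²/32 = 1/32 = 0.031
3: (30 − 48)²/48 = 324/48 = 6.750
4: (67 − 65)²/65 = 4/65 = 0.062
5: (47 − 41)²/41 = 36/41 = 0.878
6: (1 − 11)²/11 = 100/11 = 9.091
7: (29 − 20)²/20 = 81/20 = 4.050
8: (65 − 49)²/49 = 256/49 = 5.224
9: (93 − 70)²/70 = 529/70 = 7.557
Sum = 49.99
df = 9. Since 49.99 > 21.666, we reject H₀.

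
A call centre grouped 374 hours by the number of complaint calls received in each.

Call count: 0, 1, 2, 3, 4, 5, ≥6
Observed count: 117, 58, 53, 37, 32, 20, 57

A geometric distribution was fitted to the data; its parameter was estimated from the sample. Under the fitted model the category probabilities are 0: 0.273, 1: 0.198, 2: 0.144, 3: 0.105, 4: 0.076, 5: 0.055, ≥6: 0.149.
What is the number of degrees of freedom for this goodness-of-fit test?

5

There are k = 7 categories and 1 parameter estimated from the data, so df = 7 − 1 − 1 = 5.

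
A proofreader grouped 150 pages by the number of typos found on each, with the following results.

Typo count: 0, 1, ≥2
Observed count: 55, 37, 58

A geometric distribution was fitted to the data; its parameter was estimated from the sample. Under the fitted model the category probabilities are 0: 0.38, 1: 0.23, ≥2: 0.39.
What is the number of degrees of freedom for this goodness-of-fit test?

1

There are k = 3 categories and 1 parameter estimated from the data, so df = 3 − 1 − 1 = 1.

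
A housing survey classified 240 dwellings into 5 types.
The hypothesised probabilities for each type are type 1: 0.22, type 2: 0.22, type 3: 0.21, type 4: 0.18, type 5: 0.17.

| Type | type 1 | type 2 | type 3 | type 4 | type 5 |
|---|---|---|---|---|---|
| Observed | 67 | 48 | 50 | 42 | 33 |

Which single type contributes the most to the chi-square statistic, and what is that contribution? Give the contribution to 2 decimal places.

Expected counts E_i = n·p_i: 240×0.22 = 52.8, 240×0.22 = 52.8, 240×0.21 = 50.4, 240×0.18 = 43.2, 240×0.17 = 40.8.
type 1: (67 − 52.8)²/52.8 = 201.64/52.8 = 3.819
type 2: (48 − 52.8)²/52.8 = 23.04/52.8 = 0.436
type 3: (50 − 50.4)²/50.4 = 0.16/50.4 = 0.003
type 4: (42 − 43.2)²/43.2 = 1.44/43.2 = 0.033
type 5: (33 − 40.8)²/40.8 = 60.84/40.8 = 1.491
The largest term is for type 1: 3.82.

type 1, 3.82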